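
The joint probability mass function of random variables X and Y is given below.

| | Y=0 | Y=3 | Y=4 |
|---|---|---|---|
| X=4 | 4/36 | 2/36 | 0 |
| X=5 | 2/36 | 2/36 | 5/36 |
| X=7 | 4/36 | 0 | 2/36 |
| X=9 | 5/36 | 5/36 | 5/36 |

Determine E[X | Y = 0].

33/5

P(Y = 0) = 5/12.
Σ X·P over the event = 4·(4/36) + 5·(2/36) + 7·(4/36) + 9·(5/36) = 11/4.
E[X | Y = 0] = (11/4) / (5/12) = 33/5.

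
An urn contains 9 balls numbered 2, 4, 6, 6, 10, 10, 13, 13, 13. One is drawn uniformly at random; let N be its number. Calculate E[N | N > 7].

P(N > 7) = 5/9.
Σ over the event: 10·2/9 + 13·1/3 = 59/9.
E[N | N > 7] = (59/9) / (5/9) = 59/5.

59/5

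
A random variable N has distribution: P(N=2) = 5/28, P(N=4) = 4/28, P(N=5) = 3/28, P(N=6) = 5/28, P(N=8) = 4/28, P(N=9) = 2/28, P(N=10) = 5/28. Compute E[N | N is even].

P(N is even) = 23/28.
Σ over the event: 2·5/28 + 4·1/7 + 6·5/28 + 8·1/7 + 10·5/28 = 69/14.
E[N | N is even] = (69/14) / (23/28) = 6.

6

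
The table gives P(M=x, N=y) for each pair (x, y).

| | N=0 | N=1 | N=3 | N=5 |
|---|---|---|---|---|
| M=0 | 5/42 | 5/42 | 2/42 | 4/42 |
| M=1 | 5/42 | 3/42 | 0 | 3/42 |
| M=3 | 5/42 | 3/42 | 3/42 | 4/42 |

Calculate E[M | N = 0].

P(N = 0) = 5/14.
Σ M·P over the event = 0·(5/42) + 1·(5/42) + 3·(5/42) = 10/21.
E[M | N = 0] = (10/21) / (5/14) = 4/3.

4/3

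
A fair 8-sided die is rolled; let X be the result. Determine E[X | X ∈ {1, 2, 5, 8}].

4

P(X ∈ {1, 2, 5, 8}) = 1/2.
Σ over the event: 1·1/8 + 2·1/8 + 5·1/8 + 8·1/8 = 2.
E[X | X ∈ {1, 2, 5, 8}] = (2) / (1/2) = 4.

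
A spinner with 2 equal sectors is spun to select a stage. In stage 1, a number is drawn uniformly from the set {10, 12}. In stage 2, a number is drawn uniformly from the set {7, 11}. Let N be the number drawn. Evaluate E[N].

E[N | stage 1] = (10+12)/2 = 11.
E[N | stage 2] = (7+11)/2 = 9.
By the law of total expectation,
E[N] = (1/2)·(11) + (1/2)·(9) = 10.

10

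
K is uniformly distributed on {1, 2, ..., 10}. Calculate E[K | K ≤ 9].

Given K ≤ 9, K is equally likely to be any of {1, 2, 3, 4, 5, 6, 7, 8, 9}.
E[K | K ≤ 9] = (1 + 2 + 3 + 4 + 5 + 6 + 7 + 8 + 9) / 9 = 5.

5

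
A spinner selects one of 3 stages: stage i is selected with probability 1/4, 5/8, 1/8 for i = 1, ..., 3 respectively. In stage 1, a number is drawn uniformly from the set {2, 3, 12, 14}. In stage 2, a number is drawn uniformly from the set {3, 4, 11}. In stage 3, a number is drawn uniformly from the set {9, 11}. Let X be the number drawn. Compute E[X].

E[X | stage 1] = (2+3+12+14)/4 = 31/4.
E[X | stage 2] = (3+4+11)/3 = 6.
E[X | stage 3] = (9+11)/2 = 10.
E[X] = (1/4)·(31/4) + (5/8)·(6) + (1/8)·(10) = 111/16.

111/16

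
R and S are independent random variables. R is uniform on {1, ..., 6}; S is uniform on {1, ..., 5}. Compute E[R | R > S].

14/3

P(R > S) = 1/2.
Summing R·P(x,y) over outcomes with R > S gives 7/3.
E[R | R > S] = (7/3) / (1/2) = 14/3.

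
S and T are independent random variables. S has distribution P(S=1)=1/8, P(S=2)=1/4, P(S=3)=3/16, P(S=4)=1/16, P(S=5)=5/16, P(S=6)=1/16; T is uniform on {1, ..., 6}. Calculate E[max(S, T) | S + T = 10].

P(S + T = 10) = 7/96.
Summing max(S,T)·P(x,y) over outcomes with S + T = 10 gives 37/96.
E[max(S, T) | S + T = 10] = (37/96) / (7/96) = 37/7.

37/7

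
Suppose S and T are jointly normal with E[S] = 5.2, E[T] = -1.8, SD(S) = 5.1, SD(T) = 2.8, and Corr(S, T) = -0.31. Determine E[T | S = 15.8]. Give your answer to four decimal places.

The regression of T on S has slope ρ·σ_T/σ_S and passes through (μ_S, μ_T).
E[T | S=15.8] = -1.8 + (-0.31)·(2.8/5.1)·(15.8 − (5.2)) = -1.8 + (-0.1702)·(10.6) = -3.6041.

-3.6041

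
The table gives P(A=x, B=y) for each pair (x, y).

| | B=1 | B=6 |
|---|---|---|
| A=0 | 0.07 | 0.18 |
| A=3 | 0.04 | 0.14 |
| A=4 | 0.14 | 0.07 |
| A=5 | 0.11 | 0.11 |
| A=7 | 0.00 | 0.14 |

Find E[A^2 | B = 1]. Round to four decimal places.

P(B = 1) = 0.36.
Σ A^2·P over the event = 0·(0.07) + 9·(0.04) + 16·(0.14) + 25·(0.11) = 5.35.
E[A^2 | B = 1] = (5.35) / (0.36) = 14.8611.

14.8611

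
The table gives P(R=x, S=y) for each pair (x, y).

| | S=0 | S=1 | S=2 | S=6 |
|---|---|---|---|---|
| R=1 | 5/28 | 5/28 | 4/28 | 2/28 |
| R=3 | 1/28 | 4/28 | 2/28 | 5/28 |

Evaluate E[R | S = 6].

17/7

P(S = 6) = 1/4.
Σ R·P over the event = 1·(2/28) + 3·(5/28) = 17/28.
E[R | S = 6] = (17/28) / (1/4) = 17/7.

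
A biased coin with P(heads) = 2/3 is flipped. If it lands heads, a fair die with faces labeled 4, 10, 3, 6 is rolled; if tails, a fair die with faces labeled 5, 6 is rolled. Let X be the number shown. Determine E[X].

17/3

E[X | heads] = (4+10+3+6)/4 = 23/4.
E[X | tails] = (5+6)/2 = 11/2.
E[X] = (2/3)·(23/4) + (1/3)·(11/2) = 17/3.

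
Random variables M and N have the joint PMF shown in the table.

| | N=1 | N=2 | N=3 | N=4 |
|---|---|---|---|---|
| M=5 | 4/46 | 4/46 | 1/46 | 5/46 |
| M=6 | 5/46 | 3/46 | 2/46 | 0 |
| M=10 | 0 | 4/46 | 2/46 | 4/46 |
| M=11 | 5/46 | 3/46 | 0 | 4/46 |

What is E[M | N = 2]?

111/14

P(N = 2) = 7/23.
Σ M·P over the event = 5·(4/46) + 6·(3/46) + 10·(4/46) + 11·(3/46) = 111/46.
E[M | N = 2] = (111/46) / (7/23) = 111/14.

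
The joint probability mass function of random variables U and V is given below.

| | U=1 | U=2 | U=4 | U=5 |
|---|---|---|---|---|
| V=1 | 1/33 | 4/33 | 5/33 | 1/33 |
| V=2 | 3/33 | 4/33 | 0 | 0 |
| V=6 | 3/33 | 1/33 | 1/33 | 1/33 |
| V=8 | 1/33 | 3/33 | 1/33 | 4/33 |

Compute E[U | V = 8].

31/9

P(V = 8) = 3/11.
Σ U·P over the event = 1·(1/33) + 2·(3/33) + 4·(1/33) + 5·(4/33) = 31/33.
E[U | V = 8] = (31/33) / (3/11) = 31/9.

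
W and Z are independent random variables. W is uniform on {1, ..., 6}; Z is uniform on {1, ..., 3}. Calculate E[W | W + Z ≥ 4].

59/15

P(W + Z ≥ 4) = 5/6.
Summing W·P(x,y) over outcomes with W + Z ≥ 4 gives 59/18.
E[W | W + Z ≥ 4] = (59/18) / (5/6) = 59/15.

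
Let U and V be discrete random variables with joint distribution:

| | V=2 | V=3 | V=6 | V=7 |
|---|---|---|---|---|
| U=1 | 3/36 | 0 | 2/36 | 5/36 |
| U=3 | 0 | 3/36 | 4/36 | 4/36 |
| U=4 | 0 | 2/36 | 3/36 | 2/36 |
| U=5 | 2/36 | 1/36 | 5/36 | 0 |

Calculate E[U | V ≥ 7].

25/11

P(V ≥ 7) = 11/36.
Σ U·P over the event = 1·(5/36) + 3·(4/36) + 4·(2/36) = 25/36.
E[U | V ≥ 7] = (25/36) / (11/36) = 25/11.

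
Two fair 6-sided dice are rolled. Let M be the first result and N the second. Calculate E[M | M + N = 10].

5

Outcomes with M + N = 10: (4,6), (5,5), (6,4), each with probability 1/36.
E[M | M + N = 10] = (4 + 5 + 6) / 3 = 5.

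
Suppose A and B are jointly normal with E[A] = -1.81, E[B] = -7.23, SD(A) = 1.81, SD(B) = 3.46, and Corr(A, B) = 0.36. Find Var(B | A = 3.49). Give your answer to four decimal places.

For a bivariate normal, Var(B | A=x) = σ_B²(1 − ρ²).
Var(B | A=3.49) = (3.46)²·(1 − (0.36)²) = 11.9716·0.8704 = 10.4201.

10.4201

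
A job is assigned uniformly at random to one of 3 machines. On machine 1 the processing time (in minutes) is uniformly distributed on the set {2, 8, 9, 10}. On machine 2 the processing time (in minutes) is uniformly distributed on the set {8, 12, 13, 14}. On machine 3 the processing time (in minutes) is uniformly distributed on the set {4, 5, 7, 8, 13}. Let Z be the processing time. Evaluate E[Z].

E[Z | machine 1] = (2+8+9+10)/4 = 29/4.
E[Z | machine 2] = (8+12+13+14)/4 = 47/4.
E[Z | machine 3] = (4+5+7+8+13)/5 = 37/5.
By the law of total expectation,
E[Z] = (1/3)·(29/4) + (1/3)·(47/4) + (1/3)·(37/5) = 44/5.

44/5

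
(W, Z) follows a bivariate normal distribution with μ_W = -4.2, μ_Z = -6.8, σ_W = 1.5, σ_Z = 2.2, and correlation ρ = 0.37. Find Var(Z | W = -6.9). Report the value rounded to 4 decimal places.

Var(Z | W=x) = (1 − ρ²)·σ_Z².
Var(Z | W=-6.9) = (2.2)²·(1 − (0.37)²) = 4.84·0.8631 = 4.1774.

4.1774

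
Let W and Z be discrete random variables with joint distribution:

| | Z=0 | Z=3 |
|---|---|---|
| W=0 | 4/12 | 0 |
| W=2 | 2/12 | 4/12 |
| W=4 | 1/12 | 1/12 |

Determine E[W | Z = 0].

8/7

P(Z = 0) = 7/12.
Σ W·P over the event = 0·(4/12) + 2·(2/12) + 4·(1/12) = 2/3.
E[W | Z = 0] = (2/3) / (7/12) = 8/7.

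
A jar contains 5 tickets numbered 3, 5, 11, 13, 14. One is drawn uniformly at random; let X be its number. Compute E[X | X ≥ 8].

38/3

P(X ≥ 8) = 3/5.
Σ over the event: 11·1/5 + 13·1/5 + 14·1/5 = 38/5.
E[X | X ≥ 8] = (38/5) / (3/5) = 38/3.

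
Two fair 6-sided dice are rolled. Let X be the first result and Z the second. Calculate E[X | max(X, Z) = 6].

P(max(X, Z) = 6) = 11/36.
Summing X·P(x,y) over outcomes with max(X, Z) = 6 gives 17/12.
E[X | max(X, Z) = 6] = (17/12) / (11/36) = 51/11.

51/11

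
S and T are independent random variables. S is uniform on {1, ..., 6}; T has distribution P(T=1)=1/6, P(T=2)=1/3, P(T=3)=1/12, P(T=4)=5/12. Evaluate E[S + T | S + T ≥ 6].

P(S + T ≥ 6) = 5/8.
Summing (S+T)·P(x,y) over outcomes with S + T ≥ 6 gives 85/18.
E[S + T | S + T ≥ 6] = (85/18) / (5/8) = 68/9.

68/9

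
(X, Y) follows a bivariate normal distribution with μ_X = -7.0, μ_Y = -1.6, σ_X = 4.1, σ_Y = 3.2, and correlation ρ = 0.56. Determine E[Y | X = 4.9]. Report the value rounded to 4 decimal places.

For a bivariate normal, E[Y | X=x] = μ_Y + ρ·(σ_Y/σ_X)·(x − μ_X).
E[Y | X=4.9] = -1.6 + (0.56)·(3.2/4.1)·(4.9 − (-7.0)) = -1.6 + (0.437073)·(11.9) = 3.6012.

3.6012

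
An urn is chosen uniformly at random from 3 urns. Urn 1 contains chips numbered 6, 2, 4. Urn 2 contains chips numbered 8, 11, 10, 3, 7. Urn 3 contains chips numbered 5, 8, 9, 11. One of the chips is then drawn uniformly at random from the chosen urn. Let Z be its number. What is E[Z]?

401/60

E[Z | urn 1] = (6+2+4)/3 = 4.
E[Z | urn 2] = (8+11+10+3+7)/5 = 39/5.
E[Z | urn 3] = (5+8+9+11)/4 = 33/4.
E[Z] = (1/3)·(4) + (1/3)·(39/5) + (1/3)·(33/4) = 401/60.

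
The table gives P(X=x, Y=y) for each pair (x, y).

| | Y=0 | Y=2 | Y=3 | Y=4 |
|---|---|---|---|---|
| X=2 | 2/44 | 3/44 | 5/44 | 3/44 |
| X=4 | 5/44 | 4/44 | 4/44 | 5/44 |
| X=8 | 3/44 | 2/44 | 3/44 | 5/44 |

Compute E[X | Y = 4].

66/13

P(Y = 4) = 13/44.
Σ X·P over the event = 2·(3/44) + 4·(5/44) + 8·(5/44) = 3/2.
E[X | Y = 4] = (3/2) / (13/44) = 66/13.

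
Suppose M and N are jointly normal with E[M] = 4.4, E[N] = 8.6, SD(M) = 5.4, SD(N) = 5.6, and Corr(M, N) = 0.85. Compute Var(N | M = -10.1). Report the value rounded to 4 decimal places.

8.7024

For a bivariate normal, Var(N | M=x) = σ_N²(1 − ρ²).
Var(N | M=-10.1) = (5.6)²·(1 − (0.85)²) = 31.36·0.2775 = 8.7024.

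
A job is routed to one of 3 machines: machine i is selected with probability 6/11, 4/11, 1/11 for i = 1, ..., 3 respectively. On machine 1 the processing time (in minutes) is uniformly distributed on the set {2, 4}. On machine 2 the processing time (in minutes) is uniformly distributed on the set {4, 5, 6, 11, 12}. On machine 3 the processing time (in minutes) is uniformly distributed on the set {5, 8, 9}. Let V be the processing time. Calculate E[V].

E[V | machine 1] = (2+4)/2 = 3.
E[V | machine 2] = (4+5+6+11+12)/5 = 38/5.
E[V | machine 3] = (5+8+9)/3 = 22/3.
By the law of total expectation,
E[V] = (6/11)·(3) + (4/11)·(38/5) + (1/11)·(22/3) = 76/15.

76/15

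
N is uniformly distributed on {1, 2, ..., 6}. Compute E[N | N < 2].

1

Given N < 2, N is equally likely to be any of {1}.
E[N | N < 2] = (1) / 1 = 1.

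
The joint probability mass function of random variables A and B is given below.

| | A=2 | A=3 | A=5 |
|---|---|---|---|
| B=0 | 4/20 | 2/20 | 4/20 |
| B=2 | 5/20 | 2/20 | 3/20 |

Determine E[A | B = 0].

P(B = 0) = 1/2.
Summing A·P(A=x,B=y) over the conditioning event gives 17/10.
E[A | B = 0] = (17/10) / (1/2) = 17/5.

17/5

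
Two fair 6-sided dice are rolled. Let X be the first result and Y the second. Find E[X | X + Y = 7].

Outcomes with X + Y = 7: (1,6), (2,5), (3,4), (4,3), (5,2), (6,1), each with probability 1/36.
E[X | X + Y = 7] = (1 + 2 + 3 + 4 + 5 + 6) / 6 = 7/2.

7/2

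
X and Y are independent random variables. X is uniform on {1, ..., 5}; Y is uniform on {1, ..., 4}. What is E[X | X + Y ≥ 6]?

4

Outcomes with X + Y ≥ 6: (2,4), (3,3), (3,4), (4,2), (4,3), (4,4), (5,1), (5,2), (5,3), (5,4), each with probability 1/20.
E[X | X + Y ≥ 6] = (2 + 3 + 3 + 4 + 4 + 4 + 5 + 5 + 5 + 5) / 10 = 4.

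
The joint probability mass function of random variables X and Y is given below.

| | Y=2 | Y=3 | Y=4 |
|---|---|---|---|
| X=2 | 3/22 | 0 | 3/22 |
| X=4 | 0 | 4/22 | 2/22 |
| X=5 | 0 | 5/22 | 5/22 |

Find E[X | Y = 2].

P(Y = 2) = 3/22.
Summing X·P(X=x,Y=y) over the conditioning event gives 3/11.
E[X | Y = 2] = (3/11) / (3/22) = 2.

2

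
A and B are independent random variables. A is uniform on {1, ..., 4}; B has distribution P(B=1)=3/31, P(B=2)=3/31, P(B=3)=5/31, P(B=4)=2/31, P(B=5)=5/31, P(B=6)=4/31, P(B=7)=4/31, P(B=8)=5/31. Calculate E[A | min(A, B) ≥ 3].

P(min(A, B) ≥ 3) = 25/62.
Summing A·P(x,y) over outcomes with min(A, B) ≥ 3 gives 175/124.
E[A | min(A, B) ≥ 3] = (175/124) / (25/62) = 7/2.

7/2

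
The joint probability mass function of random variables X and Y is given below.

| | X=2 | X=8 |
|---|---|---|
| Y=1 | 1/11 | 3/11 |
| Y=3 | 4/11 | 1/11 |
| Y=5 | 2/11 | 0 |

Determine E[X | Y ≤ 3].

14/3

P(Y ≤ 3) = 9/11.
Σ X·P over the event = 2·(1/11) + 2·(4/11) + 8·(3/11) + 8·(1/11) = 42/11.
E[X | Y ≤ 3] = (42/11) / (9/11) = 14/3.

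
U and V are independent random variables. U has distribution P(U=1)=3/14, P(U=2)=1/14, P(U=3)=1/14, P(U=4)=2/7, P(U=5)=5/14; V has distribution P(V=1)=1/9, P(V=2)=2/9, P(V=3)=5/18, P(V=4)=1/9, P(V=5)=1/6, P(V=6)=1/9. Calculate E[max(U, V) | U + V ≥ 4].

263/58

P(U + V ≥ 4) = 58/63.
Summing max(U,V)·P(x,y) over outcomes with U + V ≥ 4 gives 263/63.
E[max(U, V) | U + V ≥ 4] = (263/63) / (58/63) = 263/58.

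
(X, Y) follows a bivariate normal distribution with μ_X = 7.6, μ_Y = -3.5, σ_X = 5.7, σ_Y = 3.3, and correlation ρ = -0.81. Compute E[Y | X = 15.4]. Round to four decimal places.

-7.1578

For a bivariate normal, E[Y | X=x] = μ_Y + ρ·(σ_Y/σ_X)·(x − μ_X).
E[Y | X=15.4] = -3.5 + (-0.81)·(3.3/5.7)·(15.4 − (7.6)) = -3.5 + (-0.46895)·(7.8) = -7.1578.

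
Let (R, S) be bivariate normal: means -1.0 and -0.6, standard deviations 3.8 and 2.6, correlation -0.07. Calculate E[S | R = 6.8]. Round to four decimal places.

For a bivariate normal, E[S | R=x] = μ_S + ρ·(σ_S/σ_R)·(x − μ_R).
E[S | R=6.8] = -0.6 + (-0.07)·(2.6/3.8)·(6.8 − (-1.0)) = -0.6 + (-0.047895)·(7.8) = -0.9736.

-0.9736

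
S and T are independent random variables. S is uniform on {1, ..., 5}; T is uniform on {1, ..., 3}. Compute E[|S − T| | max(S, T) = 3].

Outcomes with max(S, T) = 3: (1,3), (2,3), (3,1), (3,2), (3,3), each with probability 1/15.
E[|S − T| | max(S, T) = 3] = (2 + 1 + 2 + 1 + 0) / 5 = 6/5.

6/5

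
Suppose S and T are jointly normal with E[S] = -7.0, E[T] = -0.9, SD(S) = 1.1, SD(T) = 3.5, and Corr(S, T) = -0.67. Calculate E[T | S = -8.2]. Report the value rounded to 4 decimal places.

1.6582

For a bivariate normal, E[T | S=x] = μ_T + ρ·(σ_T/σ_S)·(x − μ_S).
E[T | S=-8.2] = -0.9 + (-0.67)·(3.5/1.1)·(-8.2 − (-7.0)) = -0.9 + (-2.1318)·(-1.2) = 1.6582.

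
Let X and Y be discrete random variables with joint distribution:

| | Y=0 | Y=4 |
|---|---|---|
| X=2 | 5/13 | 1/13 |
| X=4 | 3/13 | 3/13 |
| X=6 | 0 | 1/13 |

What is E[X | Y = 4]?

4

P(Y = 4) = 5/13.
Summing X·P(X=x,Y=y) over the conditioning event gives 20/13.
E[X | Y = 4] = (20/13) / (5/13) = 4.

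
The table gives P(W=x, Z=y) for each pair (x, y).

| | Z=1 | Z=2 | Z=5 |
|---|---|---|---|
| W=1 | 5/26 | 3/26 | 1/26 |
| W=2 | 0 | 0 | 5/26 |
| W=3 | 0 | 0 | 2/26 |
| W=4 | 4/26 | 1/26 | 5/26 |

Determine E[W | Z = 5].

P(Z = 5) = 1/2.
Σ W·P over the event = 1·(1/26) + 2·(5/26) + 3·(2/26) + 4·(5/26) = 37/26.
E[W | Z = 5] = (37/26) / (1/2) = 37/13.

37/13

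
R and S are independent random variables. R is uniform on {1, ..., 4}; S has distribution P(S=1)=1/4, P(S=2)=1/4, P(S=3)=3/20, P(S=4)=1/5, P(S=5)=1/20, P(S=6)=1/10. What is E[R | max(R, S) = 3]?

48/19

P(max(R, S) = 3) = 19/80.
Summing R·P(x,y) over outcomes with max(R, S) = 3 gives 3/5.
E[R | max(R, S) = 3] = (3/5) / (19/80) = 48/19.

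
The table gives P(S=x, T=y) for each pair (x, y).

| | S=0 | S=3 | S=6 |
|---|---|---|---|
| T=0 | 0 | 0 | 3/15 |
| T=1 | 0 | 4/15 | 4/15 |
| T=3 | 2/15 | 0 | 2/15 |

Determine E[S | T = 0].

6

P(T = 0) = 1/5.
Summing S·P(S=x,T=y) over the conditioning event gives 6/5.
E[S | T = 0] = (6/5) / (1/5) = 6.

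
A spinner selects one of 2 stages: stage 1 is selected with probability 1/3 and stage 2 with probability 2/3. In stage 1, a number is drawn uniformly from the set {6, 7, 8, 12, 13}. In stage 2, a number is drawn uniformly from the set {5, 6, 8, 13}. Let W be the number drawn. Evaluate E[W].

E[W | stage 1] = (6+7+8+12+13)/5 = 46/5.
E[W | stage 2] = (5+6+8+13)/4 = 8.
E[W] = (1/3)·(46/5) + (2/3)·(8) = 42/5.

42/5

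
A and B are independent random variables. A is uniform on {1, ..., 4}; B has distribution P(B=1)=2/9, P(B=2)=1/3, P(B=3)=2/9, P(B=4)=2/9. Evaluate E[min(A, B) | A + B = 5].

P(A + B = 5) = 1/4.
Summing min(A,B)·P(x,y) over outcomes with A + B = 5 gives 7/18.
E[min(A, B) | A + B = 5] = (7/18) / (1/4) = 14/9.

14/9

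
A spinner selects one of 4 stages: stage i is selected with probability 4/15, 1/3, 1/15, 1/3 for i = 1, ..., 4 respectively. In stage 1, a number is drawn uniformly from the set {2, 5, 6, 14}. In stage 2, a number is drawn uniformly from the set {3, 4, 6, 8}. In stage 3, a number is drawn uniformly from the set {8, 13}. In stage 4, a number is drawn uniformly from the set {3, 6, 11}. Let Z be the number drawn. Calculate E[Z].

E[Z | stage 1] = (2+5+6+14)/4 = 27/4.
E[Z | stage 2] = (3+4+6+8)/4 = 21/4.
E[Z | stage 3] = (8+13)/2 = 21/2.
E[Z | stage 4] = (3+6+11)/3 = 20/3.
E[Z] = (4/15)·(27/4) + (1/3)·(21/4) + (1/15)·(21/2) + (1/3)·(20/3) = 233/36.

233/36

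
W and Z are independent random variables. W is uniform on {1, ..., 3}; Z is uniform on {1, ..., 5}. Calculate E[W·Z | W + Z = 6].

Outcomes with W + Z = 6: (1,5), (2,4), (3,3), each with probability 1/15.
E[W·Z | W + Z = 6] = (5 + 8 + 9) / 3 = 22/3.

22/3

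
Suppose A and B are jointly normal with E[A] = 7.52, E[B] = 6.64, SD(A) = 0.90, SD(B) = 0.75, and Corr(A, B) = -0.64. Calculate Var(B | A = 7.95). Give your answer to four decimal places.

0.3321

Var(B | A=x) = (1 − ρ²)·σ_B².
Var(B | A=7.95) = (0.75)²·(1 − (-0.64)²) = 0.5625·0.5904 = 0.3321.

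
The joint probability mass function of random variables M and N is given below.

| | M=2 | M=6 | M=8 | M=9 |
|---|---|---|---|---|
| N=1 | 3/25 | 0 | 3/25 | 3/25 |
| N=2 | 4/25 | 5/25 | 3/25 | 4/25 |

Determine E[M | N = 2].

49/8

P(N = 2) = 16/25.
Σ M·P over the event = 2·(4/25) + 6·(5/25) + 8·(3/25) + 9·(4/25) = 98/25.
E[M | N = 2] = (98/25) / (16/25) = 49/8.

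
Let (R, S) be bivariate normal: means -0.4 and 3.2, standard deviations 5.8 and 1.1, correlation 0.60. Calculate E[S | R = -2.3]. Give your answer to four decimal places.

2.9838

The regression of S on R has slope ρ·σ_S/σ_R and passes through (μ_R, μ_S).
E[S | R=-2.3] = 3.2 + (0.60)·(1.1/5.8)·(-2.3 − (-0.4)) = 3.2 + (0.11379)·(-1.9) = 2.9838.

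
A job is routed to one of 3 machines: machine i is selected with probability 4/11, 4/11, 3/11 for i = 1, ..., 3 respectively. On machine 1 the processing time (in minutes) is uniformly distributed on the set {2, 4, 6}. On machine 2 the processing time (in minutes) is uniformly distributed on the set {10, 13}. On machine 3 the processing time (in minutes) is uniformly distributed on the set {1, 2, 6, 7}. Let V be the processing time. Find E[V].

74/11

E[V | machine 1] = (2+4+6)/3 = 4.
E[V | machine 2] = (10+13)/2 = 23/2.
E[V | machine 3] = (1+2+6+7)/4 = 4.
E[V] = (4/11)·(4) + (4/11)·(23/2) + (3/11)·(4) = 74/11.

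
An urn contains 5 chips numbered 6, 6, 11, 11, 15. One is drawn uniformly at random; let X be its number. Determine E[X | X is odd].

P(X is odd) = 3/5.
Σ over the event: 11·2/5 + 15·1/5 = 37/5.
E[X | X is odd] = (37/5) / (3/5) = 37/3.

37/3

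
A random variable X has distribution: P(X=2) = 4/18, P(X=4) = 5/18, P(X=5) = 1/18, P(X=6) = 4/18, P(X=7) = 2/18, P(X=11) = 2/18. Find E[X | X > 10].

P(X > 10) = 1/9.
Σ over the event: 11·1/9 = 11/9.
E[X | X > 10] = (11/9) / (1/9) = 11.

11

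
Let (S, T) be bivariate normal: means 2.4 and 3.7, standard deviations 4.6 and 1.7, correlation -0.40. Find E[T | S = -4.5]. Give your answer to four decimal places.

The regression of T on S has slope ρ·σ_T/σ_S and passes through (μ_S, μ_T).
E[T | S=-4.5] = 3.7 + (-0.40)·(1.7/4.6)·(-4.5 − (2.4)) = 3.7 + (-0.14783)·(-6.9) = 4.7200.

4.7200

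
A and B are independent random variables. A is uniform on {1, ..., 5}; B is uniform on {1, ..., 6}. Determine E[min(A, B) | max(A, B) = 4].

P(max(A, B) = 4) = 7/30.
Summing min(A,B)·P(x,y) over outcomes with max(A, B) = 4 gives 8/15.
E[min(A, B) | max(A, B) = 4] = (8/15) / (7/30) = 16/7.

16/7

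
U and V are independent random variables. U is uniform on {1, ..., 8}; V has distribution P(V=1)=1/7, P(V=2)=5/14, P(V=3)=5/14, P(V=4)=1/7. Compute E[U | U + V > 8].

P(U + V > 8) = 5/16.
Summing U·P(x,y) over outcomes with U + V > 8 gives 31/14.
E[U | U + V > 8] = (31/14) / (5/16) = 248/35.

248/35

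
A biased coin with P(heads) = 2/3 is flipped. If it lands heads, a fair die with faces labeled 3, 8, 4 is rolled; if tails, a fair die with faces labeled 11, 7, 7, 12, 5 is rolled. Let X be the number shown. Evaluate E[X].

E[X | heads] = (3+8+4)/3 = 5.
E[X | tails] = (11+7+7+12+5)/5 = 42/5.
By the law of total expectation,
E[X] = (2/3)·(5) + (1/3)·(42/5) = 92/15.

92/15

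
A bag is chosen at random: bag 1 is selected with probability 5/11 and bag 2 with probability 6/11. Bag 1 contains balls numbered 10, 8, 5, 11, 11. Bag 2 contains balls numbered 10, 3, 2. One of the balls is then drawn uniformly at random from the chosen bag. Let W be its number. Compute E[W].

E[W | bag 1] = (10+8+5+11+11)/5 = 9.
E[W | bag 2] = (10+3+2)/3 = 5.
By the law of total expectation,
E[W] = (5/11)·(9) + (6/11)·(5) = 75/11.

75/11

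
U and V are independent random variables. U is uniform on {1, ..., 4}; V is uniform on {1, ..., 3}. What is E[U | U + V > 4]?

Outcomes with U + V > 4: (2,3), (3,2), (3,3), (4,1), (4,2), (4,3), each with probability 1/12.
E[U | U + V > 4] = (2 + 3 + 3 + 4 + 4 + 4) / 6 = 10/3.

10/3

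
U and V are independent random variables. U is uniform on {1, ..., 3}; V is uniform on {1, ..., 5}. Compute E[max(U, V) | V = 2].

P(V = 2) = 1/5.
Summing max(U,V)·P(x,y) over outcomes with V = 2 gives 7/15.
E[max(U, V) | V = 2] = (7/15) / (1/5) = 7/3.

7/3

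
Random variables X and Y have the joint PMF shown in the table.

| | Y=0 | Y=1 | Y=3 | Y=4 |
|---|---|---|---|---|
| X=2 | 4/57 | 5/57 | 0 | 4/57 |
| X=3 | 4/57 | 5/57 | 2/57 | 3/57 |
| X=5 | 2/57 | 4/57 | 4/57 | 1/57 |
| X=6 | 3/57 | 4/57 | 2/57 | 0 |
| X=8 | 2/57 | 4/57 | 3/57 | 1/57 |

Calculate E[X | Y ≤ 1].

P(Y ≤ 1) = 37/57.
Summing X·P(X=x,Y=y) over the conditioning event gives 55/19.
E[X | Y ≤ 1] = (55/19) / (37/57) = 165/37.

165/37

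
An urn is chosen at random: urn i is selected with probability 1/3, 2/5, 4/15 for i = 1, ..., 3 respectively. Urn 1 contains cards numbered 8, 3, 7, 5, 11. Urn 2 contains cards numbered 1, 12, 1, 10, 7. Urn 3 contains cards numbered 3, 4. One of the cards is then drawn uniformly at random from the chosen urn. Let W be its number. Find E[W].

E[W | urn 1] = (8+3+7+5+11)/5 = 34/5.
E[W | urn 2] = (1+12+1+10+7)/5 = 31/5.
E[W | urn 3] = (3+4)/2 = 7/2.
E[W] = (1/3)·(34/5) + (2/5)·(31/5) + (4/15)·(7/2) = 142/25.

142/25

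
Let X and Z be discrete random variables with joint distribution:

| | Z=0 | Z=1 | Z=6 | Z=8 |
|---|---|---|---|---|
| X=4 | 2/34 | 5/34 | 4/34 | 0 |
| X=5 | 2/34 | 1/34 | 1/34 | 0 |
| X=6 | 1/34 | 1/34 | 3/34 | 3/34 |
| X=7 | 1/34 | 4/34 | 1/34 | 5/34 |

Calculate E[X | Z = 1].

59/11

P(Z = 1) = 11/34.
Summing X·P(X=x,Z=y) over the conditioning event gives 59/34.
E[X | Z = 1] = (59/34) / (11/34) = 59/11.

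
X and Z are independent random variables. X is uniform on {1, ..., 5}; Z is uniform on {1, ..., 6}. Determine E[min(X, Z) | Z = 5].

3

P(Z = 5) = 1/6.
Summing min(X,Z)·P(x,y) over outcomes with Z = 5 gives 1/2.
E[min(X, Z) | Z = 5] = (1/2) / (1/6) = 3.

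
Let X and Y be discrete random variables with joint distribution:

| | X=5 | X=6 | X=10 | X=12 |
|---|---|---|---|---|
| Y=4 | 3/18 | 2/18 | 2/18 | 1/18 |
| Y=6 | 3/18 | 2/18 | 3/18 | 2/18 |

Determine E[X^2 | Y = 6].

147/2

P(Y = 6) = 5/9.
Σ X^2·P over the event = 25·(3/18) + 36·(2/18) + 100·(3/18) + 144·(2/18) = 245/6.
E[X^2 | Y = 6] = (245/6) / (5/9) = 147/2.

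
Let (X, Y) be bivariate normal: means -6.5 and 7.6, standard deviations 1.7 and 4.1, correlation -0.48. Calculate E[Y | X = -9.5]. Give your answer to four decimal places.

11.0729

For a bivariate normal, E[Y | X=x] = μ_Y + ρ·(σ_Y/σ_X)·(x − μ_X).
E[Y | X=-9.5] = 7.6 + (-0.48)·(4.1/1.7)·(-9.5 − (-6.5)) = 7.6 + (-1.157647)·(-3) = 11.0729.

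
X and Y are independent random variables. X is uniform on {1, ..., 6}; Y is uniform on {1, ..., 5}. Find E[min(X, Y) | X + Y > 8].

25/6

P(X + Y > 8) = 1/5.
Summing min(X,Y)·P(x,y) over outcomes with X + Y > 8 gives 5/6.
E[min(X, Y) | X + Y > 8] = (5/6) / (1/5) = 25/6.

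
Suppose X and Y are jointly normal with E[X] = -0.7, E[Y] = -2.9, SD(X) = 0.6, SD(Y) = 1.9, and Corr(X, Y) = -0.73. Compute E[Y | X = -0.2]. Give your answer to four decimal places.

-4.0558

The regression of Y on X has slope ρ·σ_Y/σ_X and passes through (μ_X, μ_Y).
E[Y | X=-0.2] = -2.9 + (-0.73)·(1.9/0.6)·(-0.2 − (-0.7)) = -2.9 + (-2.31167)·(0.5) = -4.0558.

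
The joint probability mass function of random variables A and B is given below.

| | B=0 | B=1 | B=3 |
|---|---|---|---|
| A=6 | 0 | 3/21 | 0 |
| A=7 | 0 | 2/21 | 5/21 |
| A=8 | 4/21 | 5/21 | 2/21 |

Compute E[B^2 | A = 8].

P(A = 8) = 11/21.
Σ B^2·P over the event = 0·(4/21) + 1·(5/21) + 9·(2/21) = 23/21.
E[B^2 | A = 8] = (23/21) / (11/21) = 23/11.

23/11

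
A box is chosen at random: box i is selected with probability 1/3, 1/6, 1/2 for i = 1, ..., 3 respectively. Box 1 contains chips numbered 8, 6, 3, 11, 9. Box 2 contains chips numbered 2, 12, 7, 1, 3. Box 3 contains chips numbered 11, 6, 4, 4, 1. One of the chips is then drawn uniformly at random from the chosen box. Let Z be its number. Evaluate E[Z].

59/10

E[Z | box 1] = (8+6+3+11+9)/5 = 37/5.
E[Z | box 2] = (2+12+7+1+3)/5 = 5.
E[Z | box 3] = (11+6+4+4+1)/5 = 26/5.
By the law of total expectation,
E[Z] = (1/3)·(37/5) + (1/6)·(5) + (1/2)·(26/5) = 59/10.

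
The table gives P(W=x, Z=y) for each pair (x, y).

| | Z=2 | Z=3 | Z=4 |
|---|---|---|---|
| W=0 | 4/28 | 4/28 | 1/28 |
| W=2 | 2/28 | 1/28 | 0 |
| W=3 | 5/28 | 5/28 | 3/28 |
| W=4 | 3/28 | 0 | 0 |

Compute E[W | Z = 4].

P(Z = 4) = 1/7.
Σ W·P over the event = 0·(1/28) + 3·(3/28) = 9/28.
E[W | Z = 4] = (9/28) / (1/7) = 9/4.

9/4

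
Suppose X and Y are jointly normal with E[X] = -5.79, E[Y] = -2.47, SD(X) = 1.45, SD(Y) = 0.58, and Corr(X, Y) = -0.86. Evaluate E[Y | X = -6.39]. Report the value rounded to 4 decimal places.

The regression of Y on X has slope ρ·σ_Y/σ_X and passes through (μ_X, μ_Y).
E[Y | X=-6.39] = -2.47 + (-0.86)·(0.58/1.45)·(-6.39 − (-5.79)) = -2.47 + (-0.344)·(-0.6) = -2.2636.

-2.2636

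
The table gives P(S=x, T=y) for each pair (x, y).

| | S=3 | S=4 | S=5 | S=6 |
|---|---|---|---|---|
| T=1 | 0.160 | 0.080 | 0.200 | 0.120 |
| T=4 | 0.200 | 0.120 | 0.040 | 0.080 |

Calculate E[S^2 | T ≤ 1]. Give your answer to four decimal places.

P(T ≤ 1) = 0.560.
Σ S^2·P over the event = 9·(0.160) + 16·(0.080) + 25·(0.200) + 36·(0.120) = 12.040.
E[S^2 | T ≤ 1] = (12.040) / (0.560) = 21.5000.

21.5000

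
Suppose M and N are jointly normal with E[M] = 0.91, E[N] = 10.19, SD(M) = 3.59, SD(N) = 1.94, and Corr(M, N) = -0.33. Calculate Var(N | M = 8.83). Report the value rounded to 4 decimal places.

The conditional variance in a bivariate normal is σ_N²(1 − ρ²), independent of x.
Var(N | M=8.83) = (1.94)²·(1 − (-0.33)²) = 3.7636·0.8911 = 3.3537.

3.3537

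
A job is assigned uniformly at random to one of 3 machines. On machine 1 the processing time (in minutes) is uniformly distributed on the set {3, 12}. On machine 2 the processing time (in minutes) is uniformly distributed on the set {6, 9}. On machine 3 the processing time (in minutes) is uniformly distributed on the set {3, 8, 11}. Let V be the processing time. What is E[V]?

67/9

E[V | machine 1] = (3+12)/2 = 15/2.
E[V | machine 2] = (6+9)/2 = 15/2.
E[V | machine 3] = (3+8+11)/3 = 22/3.
By the law of total expectation,
E[V] = (1/3)·(15/2) + (1/3)·(15/2) + (1/3)·(22/3) = 67/9.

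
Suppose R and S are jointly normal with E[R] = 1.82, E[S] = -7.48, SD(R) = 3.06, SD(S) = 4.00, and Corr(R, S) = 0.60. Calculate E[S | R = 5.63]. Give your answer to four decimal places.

For a bivariate normal, E[S | R=x] = μ_S + ρ·(σ_S/σ_R)·(x − μ_R).
E[S | R=5.63] = -7.48 + (0.60)·(4.00/3.06)·(5.63 − (1.82)) = -7.48 + (0.78431)·(3.81) = -4.4918.

-4.4918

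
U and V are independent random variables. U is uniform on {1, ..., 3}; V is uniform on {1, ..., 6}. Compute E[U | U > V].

8/3

Outcomes with U > V: (2,1), (3,1), (3,2), each with probability 1/18.
E[U | U > V] = (2 + 3 + 3) / 3 = 8/3.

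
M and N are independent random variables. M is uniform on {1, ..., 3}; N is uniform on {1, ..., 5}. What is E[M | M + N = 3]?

3/2

Outcomes with M + N = 3: (1,2), (2,1), each with probability 1/15.
E[M | M + N = 3] = (1 + 2) / 2 = 3/2.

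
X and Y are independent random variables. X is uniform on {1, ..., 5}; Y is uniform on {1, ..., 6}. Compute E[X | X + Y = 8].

Outcomes with X + Y = 8: (2,6), (3,5), (4,4), (5,3), each with probability 1/30.
E[X | X + Y = 8] = (2 + 3 + 4 + 5) / 4 = 7/2.

7/2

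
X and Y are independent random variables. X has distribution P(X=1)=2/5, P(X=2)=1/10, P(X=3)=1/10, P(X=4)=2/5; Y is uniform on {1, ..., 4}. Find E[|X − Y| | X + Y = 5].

P(X + Y = 5) = 1/4.
Summing |X−Y|·P(x,y) over outcomes with X + Y = 5 gives 13/20.
E[|X − Y| | X + Y = 5] = (13/20) / (1/4) = 13/5.

13/5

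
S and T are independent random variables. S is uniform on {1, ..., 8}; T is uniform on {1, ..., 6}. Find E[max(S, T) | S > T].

160/27

P(S > T) = 9/16.
Summing max(S,T)·P(x,y) over outcomes with S > T gives 10/3.
E[max(S, T) | S > T] = (10/3) / (9/16) = 160/27.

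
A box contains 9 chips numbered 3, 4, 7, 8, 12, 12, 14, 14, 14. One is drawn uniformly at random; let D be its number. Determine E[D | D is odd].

5

P(D is odd) = 2/9.
Σ over the event: 3·1/9 + 7·1/9 = 10/9.
E[D | D is odd] = (10/9) / (2/9) = 5.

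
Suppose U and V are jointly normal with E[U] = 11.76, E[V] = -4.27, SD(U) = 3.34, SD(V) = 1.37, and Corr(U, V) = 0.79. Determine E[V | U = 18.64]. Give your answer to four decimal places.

-2.0406

The regression of V on U has slope ρ·σ_V/σ_U and passes through (μ_U, μ_V).
E[V | U=18.64] = -4.27 + (0.79)·(1.37/3.34)·(18.64 − (11.76)) = -4.27 + (0.32404)·(6.88) = -2.0406.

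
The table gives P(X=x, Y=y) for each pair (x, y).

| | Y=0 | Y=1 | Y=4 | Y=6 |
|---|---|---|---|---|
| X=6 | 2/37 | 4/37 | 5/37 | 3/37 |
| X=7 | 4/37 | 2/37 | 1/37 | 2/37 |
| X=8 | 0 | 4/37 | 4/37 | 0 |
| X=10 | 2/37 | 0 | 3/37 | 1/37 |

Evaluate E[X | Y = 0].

15/2

P(Y = 0) = 8/37.
Σ X·P over the event = 6·(2/37) + 7·(4/37) + 10·(2/37) = 60/37.
E[X | Y = 0] = (60/37) / (8/37) = 15/2.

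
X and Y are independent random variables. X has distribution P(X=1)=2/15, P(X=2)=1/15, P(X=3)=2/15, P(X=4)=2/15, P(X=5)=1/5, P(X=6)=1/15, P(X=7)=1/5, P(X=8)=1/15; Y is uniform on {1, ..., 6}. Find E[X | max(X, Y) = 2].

3/2

P(max(X, Y) = 2) = 2/45.
Summing X·P(x,y) over outcomes with max(X, Y) = 2 gives 1/15.
E[X | max(X, Y) = 2] = (1/15) / (2/45) = 3/2.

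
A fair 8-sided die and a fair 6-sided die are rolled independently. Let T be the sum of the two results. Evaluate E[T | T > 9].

34/3

P(T > 9) = 5/16.
Σ over the event: 10·5/48 + 11·1/12 + 12·1/16 + 13·1/24 + 14·1/48 = 85/24.
E[T | T > 9] = (85/24) / (5/16) = 34/3.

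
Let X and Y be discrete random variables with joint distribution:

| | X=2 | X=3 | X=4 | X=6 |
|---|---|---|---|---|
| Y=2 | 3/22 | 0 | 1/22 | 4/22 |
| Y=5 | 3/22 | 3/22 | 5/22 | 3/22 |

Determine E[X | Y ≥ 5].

53/14

P(Y ≥ 5) = 7/11.
Σ X·P over the event = 2·(3/22) + 3·(3/22) + 4·(5/22) + 6·(3/22) = 53/22.
E[X | Y ≥ 5] = (53/22) / (7/11) = 53/14.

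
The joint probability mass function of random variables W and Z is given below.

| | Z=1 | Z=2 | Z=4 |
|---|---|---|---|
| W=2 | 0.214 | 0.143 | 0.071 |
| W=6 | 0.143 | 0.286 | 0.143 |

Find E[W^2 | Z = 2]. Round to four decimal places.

25.3333

P(Z = 2) = 0.429.
Summing W^2·P(W=x,Z=y) over the conditioning event gives 10.868.
E[W^2 | Z = 2] = (10.868) / (0.429) = 25.3333.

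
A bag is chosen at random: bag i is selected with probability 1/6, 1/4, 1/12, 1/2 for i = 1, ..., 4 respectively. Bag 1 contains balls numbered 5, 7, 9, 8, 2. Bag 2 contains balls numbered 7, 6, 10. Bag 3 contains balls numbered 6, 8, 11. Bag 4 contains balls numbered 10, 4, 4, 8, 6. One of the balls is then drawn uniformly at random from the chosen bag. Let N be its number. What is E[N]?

E[N | bag 1] = (5+7+9+8+2)/5 = 31/5.
E[N | bag 2] = (7+6+10)/3 = 23/3.
E[N | bag 3] = (6+8+11)/3 = 25/3.
E[N | bag 4] = (10+4+4+8+6)/5 = 32/5.
By the law of total expectation,
E[N] = (1/6)·(31/5) + (1/4)·(23/3) + (1/12)·(25/3) + (1/2)·(32/5) = 308/45.

308/45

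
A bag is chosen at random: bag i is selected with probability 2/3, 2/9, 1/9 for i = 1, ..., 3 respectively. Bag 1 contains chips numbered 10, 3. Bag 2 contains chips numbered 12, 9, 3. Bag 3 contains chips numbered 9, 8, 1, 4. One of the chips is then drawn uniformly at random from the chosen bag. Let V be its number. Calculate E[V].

121/18

E[V | bag 1] = (10+3)/2 = 13/2.
E[V | bag 2] = (12+9+3)/3 = 8.
E[V | bag 3] = (9+8+1+4)/4 = 11/2.
E[V] = (2/3)·(13/2) + (2/9)·(8) + (1/9)·(11/2) = 121/18.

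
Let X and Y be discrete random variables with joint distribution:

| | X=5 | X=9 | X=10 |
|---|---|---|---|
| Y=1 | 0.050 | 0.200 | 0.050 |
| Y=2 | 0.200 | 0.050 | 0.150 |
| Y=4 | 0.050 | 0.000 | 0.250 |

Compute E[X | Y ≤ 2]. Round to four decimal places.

7.8571

P(Y ≤ 2) = 0.700.
Σ X·P over the event = 5·(0.050) + 5·(0.200) + 9·(0.200) + 9·(0.050) + 10·(0.050) + 10·(0.150) = 5.500.
E[X | Y ≤ 2] = (5.500) / (0.700) = 7.8571.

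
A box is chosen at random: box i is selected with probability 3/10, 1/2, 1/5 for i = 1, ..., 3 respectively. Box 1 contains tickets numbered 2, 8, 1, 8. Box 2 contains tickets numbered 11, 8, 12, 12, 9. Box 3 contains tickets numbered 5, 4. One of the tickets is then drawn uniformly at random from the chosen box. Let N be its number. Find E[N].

E[N | box 1] = (2+8+1+8)/4 = 19/4.
E[N | box 2] = (11+8+12+12+9)/5 = 52/5.
E[N | box 3] = (5+4)/2 = 9/2.
By the law of total expectation,
E[N] = (3/10)·(19/4) + (1/2)·(52/5) + (1/5)·(9/2) = 301/40.

301/40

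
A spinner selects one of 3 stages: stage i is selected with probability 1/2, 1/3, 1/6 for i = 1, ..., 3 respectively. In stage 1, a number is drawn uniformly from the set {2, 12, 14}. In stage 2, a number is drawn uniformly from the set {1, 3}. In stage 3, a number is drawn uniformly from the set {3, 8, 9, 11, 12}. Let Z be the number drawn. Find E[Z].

203/30

E[Z | stage 1] = (2+12+14)/3 = 28/3.
E[Z | stage 2] = (1+3)/2 = 2.
E[Z | stage 3] = (3+8+9+11+12)/5 = 43/5.
E[Z] = (1/2)·(28/3) + (1/3)·(2) + (1/6)·(43/5) = 203/30.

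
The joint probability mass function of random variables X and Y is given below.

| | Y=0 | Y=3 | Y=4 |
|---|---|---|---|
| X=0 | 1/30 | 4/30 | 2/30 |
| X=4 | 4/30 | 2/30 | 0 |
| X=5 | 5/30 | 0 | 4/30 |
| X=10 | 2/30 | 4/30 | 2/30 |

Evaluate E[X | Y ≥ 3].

P(Y ≥ 3) = 3/5.
Σ X·P over the event = 0·(4/30) + 0·(2/30) + 4·(2/30) + 5·(4/30) + 10·(4/30) + 10·(2/30) = 44/15.
E[X | Y ≥ 3] = (44/15) / (3/5) = 44/9.

44/9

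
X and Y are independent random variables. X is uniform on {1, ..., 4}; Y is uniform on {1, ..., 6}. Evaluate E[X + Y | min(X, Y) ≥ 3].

P(min(X, Y) ≥ 3) = 1/3.
Summing (X+Y)·P(x,y) over outcomes with min(X, Y) ≥ 3 gives 8/3.
E[X + Y | min(X, Y) ≥ 3] = (8/3) / (1/3) = 8.

8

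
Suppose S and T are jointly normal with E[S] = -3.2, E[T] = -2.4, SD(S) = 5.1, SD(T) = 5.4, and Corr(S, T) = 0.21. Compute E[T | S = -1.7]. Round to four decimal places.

E[T | S=x] = μ_T + ρ(σ_T/σ_S)(x − μ_S) for jointly normal variables.
E[T | S=-1.7] = -2.4 + (0.21)·(5.4/5.1)·(-1.7 − (-3.2)) = -2.4 + (0.22235)·(1.5) = -2.0665.

-2.0665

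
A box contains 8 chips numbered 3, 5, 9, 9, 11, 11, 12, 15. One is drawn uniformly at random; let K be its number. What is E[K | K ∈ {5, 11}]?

9

P(K ∈ {5, 11}) = 3/8.
Σ over the event: 5·1/8 + 11·1/4 = 27/8.
E[K | K ∈ {5, 11}] = (27/8) / (3/8) = 9.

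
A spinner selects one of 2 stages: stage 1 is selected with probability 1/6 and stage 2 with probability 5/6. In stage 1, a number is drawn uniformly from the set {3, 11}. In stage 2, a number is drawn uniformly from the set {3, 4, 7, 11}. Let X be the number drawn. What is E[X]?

E[X | stage 1] = (3+11)/2 = 7.
E[X | stage 2] = (3+4+7+11)/4 = 25/4.
By the law of total expectation,
E[X] = (1/6)·(7) + (5/6)·(25/4) = 51/8.

51/8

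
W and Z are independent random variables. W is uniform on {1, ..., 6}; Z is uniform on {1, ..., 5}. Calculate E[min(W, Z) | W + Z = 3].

Outcomes with W + Z = 3: (1,2), (2,1), each with probability 1/30.
E[min(W, Z) | W + Z = 3] = (1 + 1) / 2 = 1.

1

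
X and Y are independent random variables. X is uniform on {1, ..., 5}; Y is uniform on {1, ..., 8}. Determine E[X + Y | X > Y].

Outcomes with X > Y: (2,1), (3,1), (3,2), (4,1), (4,2), (4,3), (5,1), (5,2), (5,3), (5,4), each with probability 1/40.
E[X + Y | X > Y] = (3 + 4 + 5 + 5 + 6 + 7 + 6 + 7 + 8 + 9) / 10 = 6.

6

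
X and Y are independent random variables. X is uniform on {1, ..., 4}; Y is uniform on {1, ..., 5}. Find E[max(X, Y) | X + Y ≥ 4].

65/17

P(X + Y ≥ 4) = 17/20.
Summing max(X,Y)·P(x,y) over outcomes with X + Y ≥ 4 gives 13/4.
E[max(X, Y) | X + Y ≥ 4] = (13/4) / (17/20) = 65/17.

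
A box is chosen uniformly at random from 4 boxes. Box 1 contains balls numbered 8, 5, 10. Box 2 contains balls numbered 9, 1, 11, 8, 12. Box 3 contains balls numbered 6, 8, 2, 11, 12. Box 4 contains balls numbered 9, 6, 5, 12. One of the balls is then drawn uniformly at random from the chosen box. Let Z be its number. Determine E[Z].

E[Z | box 1] = (8+5+10)/3 = 23/3.
E[Z | box 2] = (9+1+11+8+12)/5 = 41/5.
E[Z | box 3] = (6+8+2+11+12)/5 = 39/5.
E[Z | box 4] = (9+6+5+12)/4 = 8.
E[Z] = (1/4)·(23/3) + (1/4)·(41/5) + (1/4)·(39/5) + (1/4)·(8) = 95/12.

95/12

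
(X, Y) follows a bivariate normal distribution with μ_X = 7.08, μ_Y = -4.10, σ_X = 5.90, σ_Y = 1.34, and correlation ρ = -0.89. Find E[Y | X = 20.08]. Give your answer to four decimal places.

E[Y | X=x] = μ_Y + ρ(σ_Y/σ_X)(x − μ_X) for jointly normal variables.
E[Y | X=20.08] = -4.10 + (-0.89)·(1.34/5.90)·(20.08 − (7.08)) = -4.10 + (-0.20214)·(13) = -6.7278.

-6.7278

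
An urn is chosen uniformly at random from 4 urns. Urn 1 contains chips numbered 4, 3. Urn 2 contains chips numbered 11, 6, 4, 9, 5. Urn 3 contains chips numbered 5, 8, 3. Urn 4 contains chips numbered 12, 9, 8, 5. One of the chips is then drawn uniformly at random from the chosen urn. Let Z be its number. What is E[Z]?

E[Z | urn 1] = (4+3)/2 = 7/2.
E[Z | urn 2] = (11+6+4+9+5)/5 = 7.
E[Z | urn 3] = (5+8+3)/3 = 16/3.
E[Z | urn 4] = (12+9+8+5)/4 = 17/2.
By the law of total expectation,
E[Z] = (1/4)·(7/2) + (1/4)·(7) + (1/4)·(16/3) + (1/4)·(17/2) = 73/12.

73/12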